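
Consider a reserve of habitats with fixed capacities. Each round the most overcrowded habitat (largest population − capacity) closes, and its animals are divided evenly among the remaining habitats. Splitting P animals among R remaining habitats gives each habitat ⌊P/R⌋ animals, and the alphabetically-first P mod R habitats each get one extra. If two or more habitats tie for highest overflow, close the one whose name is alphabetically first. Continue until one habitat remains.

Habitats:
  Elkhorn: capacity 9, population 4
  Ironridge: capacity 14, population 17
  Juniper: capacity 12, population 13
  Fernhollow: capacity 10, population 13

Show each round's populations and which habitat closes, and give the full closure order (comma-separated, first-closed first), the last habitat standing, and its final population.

Closure order: Fernhollow, Ironridge, Juniper
Last habitat: Elkhorn with 47 animals

Round 1: Elkhorn=4 Fernhollow=13 Ironridge=17 Juniper=13 → close Fernhollow (overflow 3)
  13÷3 = 4 each, +1 to first 1
Round 2: Elkhorn=9 Ironridge=21 Juniper=17 → close Ironridge (overflow 7)
  21÷2 = 10 each, +1 to first 1
Round 3: Elkhorn=20 Juniper=27 → close Juniper (overflow 15)
  27÷1 = 27 each, +1 to first 0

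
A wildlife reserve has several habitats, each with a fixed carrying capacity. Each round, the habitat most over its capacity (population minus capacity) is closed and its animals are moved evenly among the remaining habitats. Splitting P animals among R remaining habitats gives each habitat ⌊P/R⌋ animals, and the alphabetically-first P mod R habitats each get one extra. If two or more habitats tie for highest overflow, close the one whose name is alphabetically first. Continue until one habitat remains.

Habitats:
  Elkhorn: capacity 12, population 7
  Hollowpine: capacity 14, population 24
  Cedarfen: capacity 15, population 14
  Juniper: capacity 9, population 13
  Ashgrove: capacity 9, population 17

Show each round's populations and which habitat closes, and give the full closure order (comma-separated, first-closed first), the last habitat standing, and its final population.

Round 1: Ashgrove=17 Cedarfen=14 Elkhorn=7 Hollowpine=24 Juniper=13 → close Hollowpine (overflow 10)
  24÷4 = 6 each, +1 to first 0
Round 2: Ashgrove=23 Cedarfen=20 Elkhorn=13 Juniper=19 → close Ashgrove (overflow 14)
  23÷3 = 7 each, +1 to first 2
Round 3: Cedarfen=28 Elkhorn=21 Juniper=26 → close Juniper (overflow 17)
  26÷2 = 13 each, +1 to first 0
Round 4: Cedarfen=41 Elkhorn=34 → close Cedarfen (overflow 26)
  41÷1 = 41 each, +1 to first 0

Closure order: Hollowpine, Ashgrove, Juniper, Cedarfen
Last habitat: Elkhorn with 75 animals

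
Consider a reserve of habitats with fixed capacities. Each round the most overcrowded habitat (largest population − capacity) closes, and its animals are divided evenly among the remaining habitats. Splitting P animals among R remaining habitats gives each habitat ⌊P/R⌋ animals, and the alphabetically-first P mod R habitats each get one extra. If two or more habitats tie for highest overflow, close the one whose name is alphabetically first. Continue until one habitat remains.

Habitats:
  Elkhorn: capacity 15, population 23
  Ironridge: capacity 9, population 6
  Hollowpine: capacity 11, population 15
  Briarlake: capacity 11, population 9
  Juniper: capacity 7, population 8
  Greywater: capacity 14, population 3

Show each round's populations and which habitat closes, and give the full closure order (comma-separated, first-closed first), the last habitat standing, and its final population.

Round 1: Briarlake=9 Elkhorn=23 Greywater=3 Hollowpine=15 Ironridge=6 Juniper=8 → close Elkhorn (overflow 8)
  23÷5 = 4 each, +1 to first 3
Round 2: Briarlake=14 Greywater=8 Hollowpine=20 Ironridge=10 Juniper=12 → close Hollowpine (overflow 9)
  20÷4 = 5 each, +1 to first 0
Round 3: Briarlake=19 Greywater=13 Ironridge=15 Juniper=17 → close Juniper (overflow 10)
  17÷3 = 5 each, +1 to first 2
Round 4: Briarlake=25 Greywater=19 Ironridge=20 → close Briarlake (overflow 14)
  25÷2 = 12 each, +1 to first 1
Round 5: Greywater=32 Ironridge=32 → close Ironridge (overflow 23)
  32÷1 = 32 each, +1 to first 0

Closure order: Elkhorn, Hollowpine, Juniper, Briarlake, Ironridge
Last habitat: Greywater with 64 animals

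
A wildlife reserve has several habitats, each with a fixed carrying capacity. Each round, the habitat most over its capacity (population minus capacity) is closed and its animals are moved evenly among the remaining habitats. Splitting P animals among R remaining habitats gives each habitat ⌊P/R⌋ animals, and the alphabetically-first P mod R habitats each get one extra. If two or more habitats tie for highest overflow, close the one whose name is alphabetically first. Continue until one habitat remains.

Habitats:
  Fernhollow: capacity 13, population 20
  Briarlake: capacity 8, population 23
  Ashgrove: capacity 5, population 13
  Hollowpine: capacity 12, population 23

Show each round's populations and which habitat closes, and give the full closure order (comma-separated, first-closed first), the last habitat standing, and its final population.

Closure order: Briarlake, Hollowpine, Ashgrove
Last habitat: Fernhollow with 79 animals

Round 1: Ashgrove=13 Briarlake=23 Fernhollow=20 Hollowpine=23 → close Briarlake (overflow 15)
  23÷3 = 7 each, +1 to first 2
Round 2: Ashgrove=21 Fernhollow=28 Hollowpine=30 → close Hollowpine (overflow 18)
  30÷2 = 15 each, +1 to first 0
Round 3: Ashgrove=36 Fernhollow=43 → close Ashgrove (overflow 31)
  36÷1 = 36 each, +1 to first 0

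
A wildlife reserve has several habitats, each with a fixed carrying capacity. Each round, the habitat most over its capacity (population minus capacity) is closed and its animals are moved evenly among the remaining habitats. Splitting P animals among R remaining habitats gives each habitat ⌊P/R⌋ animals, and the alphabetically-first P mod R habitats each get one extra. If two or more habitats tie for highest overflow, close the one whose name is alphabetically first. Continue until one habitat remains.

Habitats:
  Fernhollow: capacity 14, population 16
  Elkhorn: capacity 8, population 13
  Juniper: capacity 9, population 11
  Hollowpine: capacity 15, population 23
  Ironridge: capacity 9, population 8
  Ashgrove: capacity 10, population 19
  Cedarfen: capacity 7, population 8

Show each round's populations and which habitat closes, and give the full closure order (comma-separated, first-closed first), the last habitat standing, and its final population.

Round 1: Ashgrove=19 Cedarfen=8 Elkhorn=13 Fernhollow=16 Hollowpine=23 Ironridge=8 Juniper=11 → close Ashgrove (overflow 9)
  19÷6 = 3 each, +1 to first 1
Round 2: Cedarfen=12 Elkhorn=16 Fernhollow=19 Hollowpine=26 Ironridge=11 Juniper=14 → close Hollowpine (overflow 11)
  26÷5 = 5 each, +1 to first 1
Round 3: Cedarfen=18 Elkhorn=21 Fernhollow=24 Ironridge=16 Juniper=19 → close Elkhorn (overflow 13)
  21÷4 = 5 each, +1 to first 1
Round 4: Cedarfen=24 Fernhollow=29 Ironridge=21 Juniper=24 → close Cedarfen (overflow 17)
  24÷3 = 8 each, +1 to first 0
Round 5: Fernhollow=37 Ironridge=29 Juniper=32 → close Fernhollow (overflow 23)
  37÷2 = 18 each, +1 to first 1
Round 6: Ironridge=48 Juniper=50 → close Juniper (overflow 41)
  50÷1 = 50 each, +1 to first 0

Closure order: Ashgrove, Hollowpine, Elkhorn, Cedarfen, Fernhollow, Juniper
Last habitat: Ironridge with 98 animals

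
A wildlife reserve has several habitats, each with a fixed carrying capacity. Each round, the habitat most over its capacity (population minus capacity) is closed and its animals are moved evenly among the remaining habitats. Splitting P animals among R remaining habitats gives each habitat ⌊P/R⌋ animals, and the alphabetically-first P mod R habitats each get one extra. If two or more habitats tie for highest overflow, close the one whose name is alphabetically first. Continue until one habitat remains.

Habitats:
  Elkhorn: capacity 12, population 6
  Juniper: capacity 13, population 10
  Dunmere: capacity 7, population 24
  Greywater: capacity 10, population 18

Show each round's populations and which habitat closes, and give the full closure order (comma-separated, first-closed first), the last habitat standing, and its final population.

Round 1: Dunmere=24 Elkhorn=6 Greywater=18 Juniper=10 → close Dunmere (overflow 17)
  24÷3 = 8 each, +1 to first 0
Round 2: Elkhorn=14 Greywater=26 Juniper=18 → close Greywater (overflow 16)
  26÷2 = 13 each, +1 to first 0
Round 3: Elkhorn=27 Juniper=31 → close Juniper (overflow 18)
  31÷1 = 31 each, +1 to first 0

Closure order: Dunmere, Greywater, Juniper
Last habitat: Elkhorn with 58 animals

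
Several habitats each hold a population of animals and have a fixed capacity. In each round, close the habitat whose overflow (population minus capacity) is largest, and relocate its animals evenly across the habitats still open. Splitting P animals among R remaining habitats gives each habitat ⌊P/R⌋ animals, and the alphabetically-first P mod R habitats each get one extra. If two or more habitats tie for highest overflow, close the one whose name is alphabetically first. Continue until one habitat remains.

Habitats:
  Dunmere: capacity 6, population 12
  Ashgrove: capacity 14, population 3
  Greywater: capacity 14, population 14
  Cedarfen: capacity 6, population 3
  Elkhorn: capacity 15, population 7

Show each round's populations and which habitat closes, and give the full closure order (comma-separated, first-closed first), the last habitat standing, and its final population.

Round 1: Ashgrove=3 Cedarfen=3 Dunmere=12 Elkhorn=7 Greywater=14 → close Dunmere (overflow 6)
  12÷4 = 3 each, +1 to first 0
Round 2: Ashgrove=6 Cedarfen=6 Elkhorn=10 Greywater=17 → close Greywater (overflow 3)
  17÷3 = 5 each, +1 to first 2
Round 3: Ashgrove=12 Cedarfen=12 Elkhorn=15 → close Cedarfen (overflow 6)
  12÷2 = 6 each, +1 to first 0
Round 4: Ashgrove=18 Elkhorn=21 → close Elkhorn (overflow 6)
  21÷1 = 21 each, +1 to first 0

Closure order: Dunmere, Greywater, Cedarfen, Elkhorn
Last habitat: Ashgrove with 39 animals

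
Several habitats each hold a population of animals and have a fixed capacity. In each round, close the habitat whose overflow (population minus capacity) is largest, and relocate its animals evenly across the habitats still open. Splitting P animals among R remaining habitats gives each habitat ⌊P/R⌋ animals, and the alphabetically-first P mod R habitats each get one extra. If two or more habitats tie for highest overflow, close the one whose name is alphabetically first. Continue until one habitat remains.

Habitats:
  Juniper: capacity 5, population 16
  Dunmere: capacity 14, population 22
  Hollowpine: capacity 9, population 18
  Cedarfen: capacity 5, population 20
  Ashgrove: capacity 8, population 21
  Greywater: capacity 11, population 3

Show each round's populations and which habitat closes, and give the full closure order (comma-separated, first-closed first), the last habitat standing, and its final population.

Round 1: Ashgrove=21 Cedarfen=20 Dunmere=22 Greywater=3 Hollowpine=18 Juniper=16 → close Cedarfen (overflow 15)
  20÷5 = 4 each, +1 to first 0
Round 2: Ashgrove=25 Dunmere=26 Greywater=7 Hollowpine=22 Juniper=20 → close Ashgrove (overflow 17)
  25÷4 = 6 each, +1 to first 1
Round 3: Dunmere=33 Greywater=13 Hollowpine=28 Juniper=26 → close Juniper (overflow 21)
  26÷3 = 8 each, +1 to first 2
Round 4: Dunmere=42 Greywater=22 Hollowpine=36 → close Dunmere (overflow 28)
  42÷2 = 21 each, +1 to first 0
Round 5: Greywater=43 Hollowpine=57 → close Hollowpine (overflow 48)
  57÷1 = 57 each, +1 to first 0

Closure order: Cedarfen, Ashgrove, Juniper, Dunmere, Hollowpine
Last habitat: Greywater with 100 animals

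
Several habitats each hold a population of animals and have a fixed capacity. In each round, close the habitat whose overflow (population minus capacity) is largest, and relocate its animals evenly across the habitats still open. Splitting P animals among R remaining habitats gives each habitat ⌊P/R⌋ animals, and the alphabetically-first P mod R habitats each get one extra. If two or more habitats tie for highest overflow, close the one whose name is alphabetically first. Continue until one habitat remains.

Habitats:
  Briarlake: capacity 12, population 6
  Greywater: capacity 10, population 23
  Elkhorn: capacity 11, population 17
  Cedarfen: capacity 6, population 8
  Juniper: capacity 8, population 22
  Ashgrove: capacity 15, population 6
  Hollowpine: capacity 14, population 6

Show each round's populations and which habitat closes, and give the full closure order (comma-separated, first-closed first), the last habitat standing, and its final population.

Round 1: Ashgrove=6 Briarlake=6 Cedarfen=8 Elkhorn=17 Greywater=23 Hollowpine=6 Juniper=22 → close Juniper (overflow 14)
  22÷6 = 3 each, +1 to first 4
Round 2: Ashgrove=10 Briarlake=10 Cedarfen=12 Elkhorn=21 Greywater=26 Hollowpine=9 → close Greywater (overflow 16)
  26÷5 = 5 each, +1 to first 1
Round 3: Ashgrove=16 Briarlake=15 Cedarfen=17 Elkhorn=26 Hollowpine=14 → close Elkhorn (overflow 15)
  26÷4 = 6 each, +1 to first 2
Round 4: Ashgrove=23 Briarlake=22 Cedarfen=23 Hollowpine=20 → close Cedarfen (overflow 17)
  23÷3 = 7 each, +1 to first 2
Round 5: Ashgrove=31 Briarlake=30 Hollowpine=27 → close Briarlake (overflow 18)
  30÷2 = 15 each, +1 to first 0
Round 6: Ashgrove=46 Hollowpine=42 → close Ashgrove (overflow 31)
  46÷1 = 46 each, +1 to first 0

Closure order: Juniper, Greywater, Elkhorn, Cedarfen, Briarlake, Ashgrove
Last habitat: Hollowpine with 88 animals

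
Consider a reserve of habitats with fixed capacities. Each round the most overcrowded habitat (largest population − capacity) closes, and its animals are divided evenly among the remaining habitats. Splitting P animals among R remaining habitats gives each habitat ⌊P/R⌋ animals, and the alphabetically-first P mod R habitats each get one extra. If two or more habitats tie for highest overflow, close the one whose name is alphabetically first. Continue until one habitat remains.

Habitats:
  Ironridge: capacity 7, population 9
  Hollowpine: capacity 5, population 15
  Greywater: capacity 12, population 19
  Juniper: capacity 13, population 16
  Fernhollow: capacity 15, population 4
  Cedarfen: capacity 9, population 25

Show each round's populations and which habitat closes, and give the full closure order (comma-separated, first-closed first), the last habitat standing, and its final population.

Round 1: Cedarfen=25 Fernhollow=4 Greywater=19 Hollowpine=15 Ironridge=9 Juniper=16 → close Cedarfen (overflow 16)
  25÷5 = 5 each, +1 to first 0
Round 2: Fernhollow=9 Greywater=24 Hollowpine=20 Ironridge=14 Juniper=21 → close Hollowpine (overflow 15)
  20÷4 = 5 each, +1 to first 0
Round 3: Fernhollow=14 Greywater=29 Ironridge=19 Juniper=26 → close Greywater (overflow 17)
  29÷3 = 9 each, +1 to first 2
Round 4: Fernhollow=24 Ironridge=29 Juniper=35 → close Ironridge (overflow 22)
  29÷2 = 14 each, +1 to first 1
Round 5: Fernhollow=39 Juniper=49 → close Juniper (overflow 36)
  49÷1 = 49 each, +1 to first 0

Closure order: Cedarfen, Hollowpine, Greywater, Ironridge, Juniper
Last habitat: Fernhollow with 88 animals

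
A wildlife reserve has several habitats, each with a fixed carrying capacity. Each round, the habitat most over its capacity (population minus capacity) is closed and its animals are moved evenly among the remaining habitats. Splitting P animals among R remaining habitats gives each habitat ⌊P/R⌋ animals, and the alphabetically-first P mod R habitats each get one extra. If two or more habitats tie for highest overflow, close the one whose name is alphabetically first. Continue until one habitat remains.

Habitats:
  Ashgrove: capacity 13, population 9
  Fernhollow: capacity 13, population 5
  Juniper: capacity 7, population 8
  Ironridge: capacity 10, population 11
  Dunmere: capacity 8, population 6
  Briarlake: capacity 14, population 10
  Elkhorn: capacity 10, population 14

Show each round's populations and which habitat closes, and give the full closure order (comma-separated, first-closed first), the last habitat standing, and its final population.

Round 1: Ashgrove=9 Briarlake=10 Dunmere=6 Elkhorn=14 Fernhollow=5 Ironridge=11 Juniper=8 → close Elkhorn (overflow 4)
  14÷6 = 2 each, +1 to first 2
Round 2: Ashgrove=12 Briarlake=13 Dunmere=8 Fernhollow=7 Ironridge=13 Juniper=10 → close Ironridge (overflow 3)
  13÷5 = 2 each, +1 to first 3
Round 3: Ashgrove=15 Briarlake=16 Dunmere=11 Fernhollow=9 Juniper=12 → close Juniper (overflow 5)
  12÷4 = 3 each, +1 to first 0
Round 4: Ashgrove=18 Briarlake=19 Dunmere=14 Fernhollow=12 → close Dunmere (overflow 6)
  14÷3 = 4 each, +1 to first 2
Round 5: Ashgrove=23 Briarlake=24 Fernhollow=16 → close Ashgrove (overflow 10)
  23÷2 = 11 each, +1 to first 1
Round 6: Briarlake=36 Fernhollow=27 → close Briarlake (overflow 22)
  36÷1 = 36 each, +1 to first 0

Closure order: Elkhorn, Ironridge, Juniper, Dunmere, Ashgrove, Briarlake
Last habitat: Fernhollow with 63 animals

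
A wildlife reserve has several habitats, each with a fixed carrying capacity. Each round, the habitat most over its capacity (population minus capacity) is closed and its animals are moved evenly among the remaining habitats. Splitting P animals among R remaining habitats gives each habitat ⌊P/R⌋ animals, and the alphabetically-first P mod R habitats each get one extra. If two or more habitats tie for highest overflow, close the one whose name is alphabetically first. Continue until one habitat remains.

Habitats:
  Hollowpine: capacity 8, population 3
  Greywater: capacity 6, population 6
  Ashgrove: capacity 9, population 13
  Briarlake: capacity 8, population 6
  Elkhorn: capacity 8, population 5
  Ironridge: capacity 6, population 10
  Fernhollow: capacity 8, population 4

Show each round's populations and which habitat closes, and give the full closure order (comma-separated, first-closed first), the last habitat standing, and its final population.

Round 1: Ashgrove=13 Briarlake=6 Elkhorn=5 Fernhollow=4 Greywater=6 Hollowpine=3 Ironridge=10 → close Ashgrove (overflow 4)
  13÷6 = 2 each, +1 to first 1
Round 2: Briarlake=9 Elkhorn=7 Fernhollow=6 Greywater=8 Hollowpine=5 Ironridge=12 → close Ironridge (overflow 6)
  12÷5 = 2 each, +1 to first 2
Round 3: Briarlake=12 Elkhorn=10 Fernhollow=8 Greywater=10 Hollowpine=7 → close Briarlake (overflow 4)
  12÷4 = 3 each, +1 to first 0
Round 4: Elkhorn=13 Fernhollow=11 Greywater=13 Hollowpine=10 → close Greywater (overflow 7)
  13÷3 = 4 each, +1 to first 1
Round 5: Elkhorn=18 Fernhollow=15 Hollowpine=14 → close Elkhorn (overflow 10)
  18÷2 = 9 each, +1 to first 0
Round 6: Fernhollow=24 Hollowpine=23 → close Fernhollow (overflow 16)
  24÷1 = 24 each, +1 to first 0

Closure order: Ashgrove, Ironridge, Briarlake, Greywater, Elkhorn, Fernhollow
Last habitat: Hollowpine with 47 animals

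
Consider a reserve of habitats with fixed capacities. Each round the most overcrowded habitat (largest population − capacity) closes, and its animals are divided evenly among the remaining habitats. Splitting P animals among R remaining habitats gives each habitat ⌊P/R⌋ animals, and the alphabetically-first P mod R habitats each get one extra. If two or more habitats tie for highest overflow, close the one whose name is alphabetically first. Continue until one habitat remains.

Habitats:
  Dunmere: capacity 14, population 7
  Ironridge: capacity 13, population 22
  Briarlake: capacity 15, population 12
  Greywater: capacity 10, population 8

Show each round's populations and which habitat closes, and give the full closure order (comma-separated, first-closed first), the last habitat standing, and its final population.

Closure order: Ironridge, Briarlake, Greywater
Last habitat: Dunmere with 49 animals

Round 1: Briarlake=12 Dunmere=7 Greywater=8 Ironridge=22 → close Ironridge (overflow 9)
  22÷3 = 7 each, +1 to first 1
Round 2: Briarlake=20 Dunmere=14 Greywater=15 → close Briarlake (overflow 5)
  20÷2 = 10 each, +1 to first 0
Round 3: Dunmere=24 Greywater=25 → close Greywater (overflow 15)
  25÷1 = 25 each, +1 to first 0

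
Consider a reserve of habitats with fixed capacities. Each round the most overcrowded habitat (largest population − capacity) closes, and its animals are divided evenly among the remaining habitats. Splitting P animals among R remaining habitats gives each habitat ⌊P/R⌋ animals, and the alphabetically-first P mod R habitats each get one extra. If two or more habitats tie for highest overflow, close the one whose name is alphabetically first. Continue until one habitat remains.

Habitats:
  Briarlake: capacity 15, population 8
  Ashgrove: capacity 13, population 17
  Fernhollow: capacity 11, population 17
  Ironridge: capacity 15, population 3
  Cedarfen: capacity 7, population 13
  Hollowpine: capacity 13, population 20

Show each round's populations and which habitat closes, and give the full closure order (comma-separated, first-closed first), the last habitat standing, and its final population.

Closure order: Hollowpine, Cedarfen, Fernhollow, Ashgrove, Briarlake
Last habitat: Ironridge with 78 animals

Round 1: Ashgrove=17 Briarlake=8 Cedarfen=13 Fernhollow=17 Hollowpine=20 Ironridge=3 → close Hollowpine (overflow 7)
  20÷5 = 4 each, +1 to first 0
Round 2: Ashgrove=21 Briarlake=12 Cedarfen=17 Fernhollow=21 Ironridge=7 → close Cedarfen (overflow 10)
  17÷4 = 4 each, +1 to first 1
Round 3: Ashgrove=26 Briarlake=16 Fernhollow=25 Ironridge=11 → close Fernhollow (overflow 14)
  25÷3 = 8 each, +1 to first 1
Round 4: Ashgrove=35 Briarlake=24 Ironridge=19 → close Ashgrove (overflow 22)
  35÷2 = 17 each, +1 to first 1
Round 5: Briarlake=42 Ironridge=36 → close Briarlake (overflow 27)
  42÷1 = 42 each, +1 to first 0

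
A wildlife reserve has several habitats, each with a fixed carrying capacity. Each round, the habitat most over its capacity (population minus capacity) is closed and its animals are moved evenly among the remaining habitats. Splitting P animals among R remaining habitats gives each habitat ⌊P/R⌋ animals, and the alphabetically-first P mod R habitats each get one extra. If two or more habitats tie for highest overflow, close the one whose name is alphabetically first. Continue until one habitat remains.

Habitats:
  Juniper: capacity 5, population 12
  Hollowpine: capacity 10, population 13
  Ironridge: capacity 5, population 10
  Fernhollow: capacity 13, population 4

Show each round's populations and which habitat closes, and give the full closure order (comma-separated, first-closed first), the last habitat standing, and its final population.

Closure order: Juniper, Ironridge, Hollowpine
Last habitat: Fernhollow with 39 animals

Round 1: Fernhollow=4 Hollowpine=13 Ironridge=10 Juniper=12 → close Juniper (overflow 7)
  12÷3 = 4 each, +1 to first 0
Round 2: Fernhollow=8 Hollowpine=17 Ironridge=14 → close Ironridge (overflow 9)
  14÷2 = 7 each, +1 to first 0
Round 3: Fernhollow=15 Hollowpine=24 → close Hollowpine (overflow 14)
  24÷1 = 24 each, +1 to first 0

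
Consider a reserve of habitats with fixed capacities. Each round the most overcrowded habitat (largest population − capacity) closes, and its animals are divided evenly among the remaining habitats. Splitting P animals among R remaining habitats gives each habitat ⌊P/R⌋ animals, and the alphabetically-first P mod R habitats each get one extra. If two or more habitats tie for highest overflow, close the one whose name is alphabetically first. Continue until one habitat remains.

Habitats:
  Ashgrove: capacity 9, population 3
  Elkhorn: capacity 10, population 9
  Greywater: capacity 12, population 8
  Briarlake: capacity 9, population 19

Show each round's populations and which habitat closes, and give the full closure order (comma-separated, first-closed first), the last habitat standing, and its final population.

Round 1: Ashgrove=3 Briarlake=19 Elkhorn=9 Greywater=8 → close Briarlake (overflow 10)
  19÷3 = 6 each, +1 to first 1
Round 2: Ashgrove=10 Elkhorn=15 Greywater=14 → close Elkhorn (overflow 5)
  15÷2 = 7 each, +1 to first 1
Round 3: Ashgrove=18 Greywater=21 → close Ashgrove (overflow 9)
  18÷1 = 18 each, +1 to first 0

Closure order: Briarlake, Elkhorn, Ashgrove
Last habitat: Greywater with 39 animals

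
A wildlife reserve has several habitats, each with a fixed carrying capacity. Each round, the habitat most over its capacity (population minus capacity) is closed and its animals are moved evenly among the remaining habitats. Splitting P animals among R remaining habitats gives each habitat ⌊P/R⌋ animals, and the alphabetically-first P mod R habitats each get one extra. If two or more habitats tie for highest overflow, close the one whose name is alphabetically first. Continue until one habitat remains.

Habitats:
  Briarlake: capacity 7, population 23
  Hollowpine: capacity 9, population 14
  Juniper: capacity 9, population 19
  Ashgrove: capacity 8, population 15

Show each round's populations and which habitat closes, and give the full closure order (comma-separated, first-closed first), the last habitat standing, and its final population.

Round 1: Ashgrove=15 Briarlake=23 Hollowpine=14 Juniper=19 → close Briarlake (overflow 16)
  23÷3 = 7 each, +1 to first 2
Round 2: Ashgrove=23 Hollowpine=22 Juniper=26 → close Juniper (overflow 17)
  26÷2 = 13 each, +1 to first 0
Round 3: Ashgrove=36 Hollowpine=35 → close Ashgrove (overflow 28)
  36÷1 = 36 each, +1 to first 0

Closure order: Briarlake, Juniper, Ashgrove
Last habitat: Hollowpine with 71 animals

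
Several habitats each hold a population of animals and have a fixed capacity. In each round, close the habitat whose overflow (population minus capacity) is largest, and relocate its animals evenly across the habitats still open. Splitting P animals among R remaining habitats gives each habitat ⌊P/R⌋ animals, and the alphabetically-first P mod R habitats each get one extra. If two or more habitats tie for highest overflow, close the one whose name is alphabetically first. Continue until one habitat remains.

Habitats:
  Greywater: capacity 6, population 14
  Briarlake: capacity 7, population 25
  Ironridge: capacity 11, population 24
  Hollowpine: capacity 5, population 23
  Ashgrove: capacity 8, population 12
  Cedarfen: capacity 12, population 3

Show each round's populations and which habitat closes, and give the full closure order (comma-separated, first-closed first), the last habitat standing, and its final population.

Closure order: Briarlake, Hollowpine, Ironridge, Greywater, Ashgrove
Last habitat: Cedarfen with 101 animals

Round 1: Ashgrove=12 Briarlake=25 Cedarfen=3 Greywater=14 Hollowpine=23 Ironridge=24 → close Briarlake (overflow 18)
  25÷5 = 5 each, +1 to first 0
Round 2: Ashgrove=17 Cedarfen=8 Greywater=19 Hollowpine=28 Ironridge=29 → close Hollowpine (overflow 23)
  28÷4 = 7 each, +1 to first 0
Round 3: Ashgrove=24 Cedarfen=15 Greywater=26 Ironridge=36 → close Ironridge (overflow 25)
  36÷3 = 12 each, +1 to first 0
Round 4: Ashgrove=36 Cedarfen=27 Greywater=38 → close Greywater (overflow 32)
  38÷2 = 19 each, +1 to first 0
Round 5: Ashgrove=55 Cedarfen=46 → close Ashgrove (overflow 47)
  55÷1 = 55 each, +1 to first 0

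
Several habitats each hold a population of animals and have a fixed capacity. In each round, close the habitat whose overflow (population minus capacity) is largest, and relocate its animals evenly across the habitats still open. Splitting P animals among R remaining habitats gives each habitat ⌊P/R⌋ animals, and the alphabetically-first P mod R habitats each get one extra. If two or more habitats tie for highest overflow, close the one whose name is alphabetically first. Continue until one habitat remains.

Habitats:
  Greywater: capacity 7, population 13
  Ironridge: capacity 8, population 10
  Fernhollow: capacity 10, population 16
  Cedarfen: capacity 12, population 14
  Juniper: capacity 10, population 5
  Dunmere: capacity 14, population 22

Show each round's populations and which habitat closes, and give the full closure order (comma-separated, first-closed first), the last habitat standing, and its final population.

Round 1: Cedarfen=14 Dunmere=22 Fernhollow=16 Greywater=13 Ironridge=10 Juniper=5 → close Dunmere (overflow 8)
  22÷5 = 4 each, +1 to first 2
Round 2: Cedarfen=19 Fernhollow=21 Greywater=17 Ironridge=14 Juniper=9 → close Fernhollow (overflow 11)
  21÷4 = 5 each, +1 to first 1
Round 3: Cedarfen=25 Greywater=22 Ironridge=19 Juniper=14 → close Greywater (overflow 15)
  22÷3 = 7 each, +1 to first 1
Round 4: Cedarfen=33 Ironridge=26 Juniper=21 → close Cedarfen (overflow 21)
  33÷2 = 16 each, +1 to first 1
Round 5: Ironridge=43 Juniper=37 → close Ironridge (overflow 35)
  43÷1 = 43 each, +1 to first 0

Closure order: Dunmere, Fernhollow, Greywater, Cedarfen, Ironridge
Last habitat: Juniper with 80 animals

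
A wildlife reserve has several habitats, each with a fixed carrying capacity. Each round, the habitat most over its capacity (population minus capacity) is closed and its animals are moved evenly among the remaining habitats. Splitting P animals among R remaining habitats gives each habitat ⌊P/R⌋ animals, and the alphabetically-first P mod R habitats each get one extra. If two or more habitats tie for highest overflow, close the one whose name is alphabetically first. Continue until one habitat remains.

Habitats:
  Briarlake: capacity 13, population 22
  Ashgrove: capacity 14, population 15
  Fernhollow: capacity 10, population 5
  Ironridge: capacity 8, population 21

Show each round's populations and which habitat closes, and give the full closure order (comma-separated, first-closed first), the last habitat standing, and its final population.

Round 1: Ashgrove=15 Briarlake=22 Fernhollow=5 Ironridge=21 → close Ironridge (overflow 13)
  21÷3 = 7 each, +1 to first 0
Round 2: Ashgrove=22 Briarlake=29 Fernhollow=12 → close Briarlake (overflow 16)
  29÷2 = 14 each, +1 to first 1
Round 3: Ashgrove=37 Fernhollow=26 → close Ashgrove (overflow 23)
  37÷1 = 37 each, +1 to first 0

Closure order: Ironridge, Briarlake, Ashgrove
Last habitat: Fernhollow with 63 animals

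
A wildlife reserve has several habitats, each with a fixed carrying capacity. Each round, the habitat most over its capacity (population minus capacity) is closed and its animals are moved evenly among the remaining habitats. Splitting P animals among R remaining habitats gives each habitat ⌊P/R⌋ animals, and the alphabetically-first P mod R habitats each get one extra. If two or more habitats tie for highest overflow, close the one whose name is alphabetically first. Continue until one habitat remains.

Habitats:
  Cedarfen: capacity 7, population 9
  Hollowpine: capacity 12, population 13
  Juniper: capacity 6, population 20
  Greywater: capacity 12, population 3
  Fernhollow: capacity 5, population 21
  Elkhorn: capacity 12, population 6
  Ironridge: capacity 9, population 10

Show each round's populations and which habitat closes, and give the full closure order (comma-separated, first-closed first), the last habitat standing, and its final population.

Closure order: Fernhollow, Juniper, Cedarfen, Hollowpine, Ironridge, Elkhorn
Last habitat: Greywater with 82 animals

Round 1: Cedarfen=9 Elkhorn=6 Fernhollow=21 Greywater=3 Hollowpine=13 Ironridge=10 Juniper=20 → close Fernhollow (overflow 16)
  21÷6 = 3 each, +1 to first 3
Round 2: Cedarfen=13 Elkhorn=10 Greywater=7 Hollowpine=16 Ironridge=13 Juniper=23 → close Juniper (overflow 17)
  23÷5 = 4 each, +1 to first 3
Round 3: Cedarfen=18 Elkhorn=15 Greywater=12 Hollowpine=20 Ironridge=17 → close Cedarfen (overflow 11)
  18÷4 = 4 each, +1 to first 2
Round 4: Elkhorn=20 Greywater=17 Hollowpine=24 Ironridge=21 → close Hollowpine (overflow 12)
  24÷3 = 8 each, +1 to first 0
Round 5: Elkhorn=28 Greywater=25 Ironridge=29 → close Ironridge (overflow 20)
  29÷2 = 14 each, +1 to first 1
Round 6: Elkhorn=43 Greywater=39 → close Elkhorn (overflow 31)
  43÷1 = 43 each, +1 to first 0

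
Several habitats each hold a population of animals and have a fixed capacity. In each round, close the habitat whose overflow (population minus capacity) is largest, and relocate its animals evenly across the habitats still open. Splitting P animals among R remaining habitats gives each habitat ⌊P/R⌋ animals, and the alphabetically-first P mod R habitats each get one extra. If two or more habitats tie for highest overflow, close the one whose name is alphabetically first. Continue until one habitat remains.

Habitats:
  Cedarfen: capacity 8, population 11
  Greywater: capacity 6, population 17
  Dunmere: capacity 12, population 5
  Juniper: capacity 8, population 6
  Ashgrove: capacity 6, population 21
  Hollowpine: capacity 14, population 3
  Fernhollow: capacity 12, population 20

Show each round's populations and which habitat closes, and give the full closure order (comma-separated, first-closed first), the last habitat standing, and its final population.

Round 1: Ashgrove=21 Cedarfen=11 Dunmere=5 Fernhollow=20 Greywater=17 Hollowpine=3 Juniper=6 → close Ashgrove (overflow 15)
  21÷6 = 3 each, +1 to first 3
Round 2: Cedarfen=15 Dunmere=9 Fernhollow=24 Greywater=20 Hollowpine=6 Juniper=9 → close Greywater (overflow 14)
  20÷5 = 4 each, +1 to first 0
Round 3: Cedarfen=19 Dunmere=13 Fernhollow=28 Hollowpine=10 Juniper=13 → close Fernhollow (overflow 16)
  28÷4 = 7 each, +1 to first 0
Round 4: Cedarfen=26 Dunmere=20 Hollowpine=17 Juniper=20 → close Cedarfen (overflow 18)
  26÷3 = 8 each, +1 to first 2
Round 5: Dunmere=29 Hollowpine=26 Juniper=28 → close Juniper (overflow 20)
  28÷2 = 14 each, +1 to first 0
Round 6: Dunmere=43 Hollowpine=40 → close Dunmere (overflow 31)
  43÷1 = 43 each, +1 to first 0

Closure order: Ashgrove, Greywater, Fernhollow, Cedarfen, Juniper, Dunmere
Last habitat: Hollowpine with 83 animals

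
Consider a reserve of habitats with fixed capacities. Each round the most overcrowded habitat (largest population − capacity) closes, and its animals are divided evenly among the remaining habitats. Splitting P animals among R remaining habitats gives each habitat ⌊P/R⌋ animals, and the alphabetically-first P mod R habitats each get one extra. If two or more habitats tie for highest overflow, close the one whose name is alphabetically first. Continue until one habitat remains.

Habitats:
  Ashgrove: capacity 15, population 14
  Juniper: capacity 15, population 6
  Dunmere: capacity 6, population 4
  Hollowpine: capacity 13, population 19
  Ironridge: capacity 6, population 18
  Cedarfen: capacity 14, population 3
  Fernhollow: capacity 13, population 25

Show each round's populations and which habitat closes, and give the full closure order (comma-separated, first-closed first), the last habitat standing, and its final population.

Round 1: Ashgrove=14 Cedarfen=3 Dunmere=4 Fernhollow=25 Hollowpine=19 Ironridge=18 Juniper=6 → close Fernhollow (overflow 12)
  25÷6 = 4 each, +1 to first 1
Round 2: Ashgrove=19 Cedarfen=7 Dunmere=8 Hollowpine=23 Ironridge=22 Juniper=10 → close Ironridge (overflow 16)
  22÷5 = 4 each, +1 to first 2
Round 3: Ashgrove=24 Cedarfen=12 Dunmere=12 Hollowpine=27 Juniper=14 → close Hollowpine (overflow 14)
  27÷4 = 6 each, +1 to first 3
Round 4: Ashgrove=31 Cedarfen=19 Dunmere=19 Juniper=20 → close Ashgrove (overflow 16)
  31÷3 = 10 each, +1 to first 1
Round 5: Cedarfen=30 Dunmere=29 Juniper=30 → close Dunmere (overflow 23)
  29÷2 = 14 each, +1 to first 1
Round 6: Cedarfen=45 Juniper=44 → close Cedarfen (overflow 31)
  45÷1 = 45 each, +1 to first 0

Closure order: Fernhollow, Ironridge, Hollowpine, Ashgrove, Dunmere, Cedarfen
Last habitat: Juniper with 89 animals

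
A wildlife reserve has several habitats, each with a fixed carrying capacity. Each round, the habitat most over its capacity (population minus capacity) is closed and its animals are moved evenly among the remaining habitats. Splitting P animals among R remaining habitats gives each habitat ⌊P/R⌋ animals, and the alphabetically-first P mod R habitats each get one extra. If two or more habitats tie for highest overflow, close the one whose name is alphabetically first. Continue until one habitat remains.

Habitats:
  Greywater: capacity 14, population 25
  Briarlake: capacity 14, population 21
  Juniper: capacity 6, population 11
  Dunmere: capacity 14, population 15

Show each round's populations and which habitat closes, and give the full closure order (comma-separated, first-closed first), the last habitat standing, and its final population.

Round 1: Briarlake=21 Dunmere=15 Greywater=25 Juniper=11 → close Greywater (overflow 11)
  25÷3 = 8 each, +1 to first 1
Round 2: Briarlake=30 Dunmere=23 Juniper=19 → close Briarlake (overflow 16)
  30÷2 = 15 each, +1 to first 0
Round 3: Dunmere=38 Juniper=34 → close Juniper (overflow 28)
  34÷1 = 34 each, +1 to first 0

Closure order: Greywater, Briarlake, Juniper
Last habitat: Dunmere with 72 animals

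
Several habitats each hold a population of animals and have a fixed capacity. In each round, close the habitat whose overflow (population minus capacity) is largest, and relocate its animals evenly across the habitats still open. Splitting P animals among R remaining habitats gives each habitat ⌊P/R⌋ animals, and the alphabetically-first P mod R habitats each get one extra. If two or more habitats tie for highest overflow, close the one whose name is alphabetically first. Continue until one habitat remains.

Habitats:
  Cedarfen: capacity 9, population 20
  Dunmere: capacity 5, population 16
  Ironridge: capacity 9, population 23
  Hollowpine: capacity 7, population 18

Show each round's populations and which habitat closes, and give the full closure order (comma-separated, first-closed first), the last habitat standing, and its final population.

Round 1: Cedarfen=20 Dunmere=16 Hollowpine=18 Ironridge=23 → close Ironridge (overflow 14)
  23÷3 = 7 each, +1 to first 2
Round 2: Cedarfen=28 Dunmere=24 Hollowpine=25 → close Cedarfen (overflow 19)
  28÷2 = 14 each, +1 to first 0
Round 3: Dunmere=38 Hollowpine=39 → close Dunmere (overflow 33)
  38÷1 = 38 each, +1 to first 0

Closure order: Ironridge, Cedarfen, Dunmere
Last habitat: Hollowpine with 77 animals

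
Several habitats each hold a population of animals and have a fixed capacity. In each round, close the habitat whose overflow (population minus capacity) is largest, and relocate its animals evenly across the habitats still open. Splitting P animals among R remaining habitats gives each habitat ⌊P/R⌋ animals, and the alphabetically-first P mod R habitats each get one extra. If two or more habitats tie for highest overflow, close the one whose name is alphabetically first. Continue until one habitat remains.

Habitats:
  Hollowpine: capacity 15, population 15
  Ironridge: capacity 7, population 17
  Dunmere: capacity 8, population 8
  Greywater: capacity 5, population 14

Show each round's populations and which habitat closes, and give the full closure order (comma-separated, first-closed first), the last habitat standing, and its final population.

Closure order: Ironridge, Greywater, Dunmere
Last habitat: Hollowpine with 54 animals

Round 1: Dunmere=8 Greywater=14 Hollowpine=15 Ironridge=17 → close Ironridge (overflow 10)
  17÷3 = 5 each, +1 to first 2
Round 2: Dunmere=14 Greywater=20 Hollowpine=20 → close Greywater (overflow 15)
  20÷2 = 10 each, +1 to first 0
Round 3: Dunmere=24 Hollowpine=30 → close Dunmere (overflow 16)
  24÷1 = 24 each, +1 to first 0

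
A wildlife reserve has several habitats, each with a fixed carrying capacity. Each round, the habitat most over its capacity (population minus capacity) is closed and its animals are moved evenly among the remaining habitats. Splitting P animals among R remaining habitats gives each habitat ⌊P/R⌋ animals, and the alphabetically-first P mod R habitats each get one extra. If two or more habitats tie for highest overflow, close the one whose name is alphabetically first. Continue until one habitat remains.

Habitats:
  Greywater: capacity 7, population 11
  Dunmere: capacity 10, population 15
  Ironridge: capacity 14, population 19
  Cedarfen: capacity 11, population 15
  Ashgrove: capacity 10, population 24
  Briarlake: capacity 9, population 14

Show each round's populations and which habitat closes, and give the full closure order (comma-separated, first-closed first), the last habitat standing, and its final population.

Round 1: Ashgrove=24 Briarlake=14 Cedarfen=15 Dunmere=15 Greywater=11 Ironridge=19 → close Ashgrove (overflow 14)
  24÷5 = 4 each, +1 to first 4
Round 2: Briarlake=19 Cedarfen=20 Dunmere=20 Greywater=16 Ironridge=23 → close Briarlake (overflow 10)
  19÷4 = 4 each, +1 to first 3
Round 3: Cedarfen=25 Dunmere=25 Greywater=21 Ironridge=27 → close Dunmere (overflow 15)
  25÷3 = 8 each, +1 to first 1
Round 4: Cedarfen=34 Greywater=29 Ironridge=35 → close Cedarfen (overflow 23)
  34÷2 = 17 each, +1 to first 0
Round 5: Greywater=46 Ironridge=52 → close Greywater (overflow 39)
  46÷1 = 46 each, +1 to first 0

Closure order: Ashgrove, Briarlake, Dunmere, Cedarfen, Greywater
Last habitat: Ironridge with 98 animals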